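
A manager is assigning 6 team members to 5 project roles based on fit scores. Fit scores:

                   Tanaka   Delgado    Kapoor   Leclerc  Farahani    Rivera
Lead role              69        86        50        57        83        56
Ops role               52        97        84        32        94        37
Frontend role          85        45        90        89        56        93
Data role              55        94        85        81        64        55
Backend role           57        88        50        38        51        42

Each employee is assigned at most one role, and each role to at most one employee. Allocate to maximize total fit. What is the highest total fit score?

Optimal: Tanaka→Lead role (69 pts), Farahani→Ops role (94 pts), Rivera→Frontend role (93 pts), Kapoor→Data role (85 pts), Delgado→Backend role (88 pts) — total 69+94+93+85+88 = 429 pts.
Swapping Rivera↔Tanaka (Rivera→Lead role 56 pts, Tanaka→Frontend role 85 pts) loses 21.

Max total: 429 pts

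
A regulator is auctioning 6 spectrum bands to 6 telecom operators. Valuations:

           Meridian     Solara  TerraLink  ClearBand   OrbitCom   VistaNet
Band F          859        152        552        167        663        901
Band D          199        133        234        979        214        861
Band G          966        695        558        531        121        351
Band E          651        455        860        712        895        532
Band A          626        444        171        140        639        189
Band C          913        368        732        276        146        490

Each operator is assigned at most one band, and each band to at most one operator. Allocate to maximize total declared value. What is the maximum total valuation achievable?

Optimal: Meridian→Band C ($913M), Solara→Band G ($695M), TerraLink→Band E ($860M), ClearBand→Band D ($979M), OrbitCom→Band A ($639M), VistaNet→Band F ($901M) — total 913+695+860+979+639+901 = $4987M.
Max-entry greedy (repeatedly take the single best remaining cell) gives $4917M, worse by 70.
Swapping VistaNet↔Solara (VistaNet→Band G $351M, Solara→Band F $152M) loses 1093.

Maximum total: $4987M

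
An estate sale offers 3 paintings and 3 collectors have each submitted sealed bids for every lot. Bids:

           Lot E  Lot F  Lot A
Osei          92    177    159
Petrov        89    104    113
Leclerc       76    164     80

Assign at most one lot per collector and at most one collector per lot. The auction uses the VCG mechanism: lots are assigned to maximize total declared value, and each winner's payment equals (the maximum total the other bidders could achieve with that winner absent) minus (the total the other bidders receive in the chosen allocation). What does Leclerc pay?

Leclerc pays $42.

Efficient allocation: Osei→Lot A ($159), Petrov→Lot E ($89), Leclerc→Lot F ($164); total welfare W = $412.
Leclerc receives Lot F at value $164, so the others get W − 164 = $248.
Without Leclerc: best allocation of the remaining 2 bidders over all 3 lots is Osei→Lot F ($177), Petrov→Lot A ($113), total $290.
VCG payment = (others' best without Leclerc) − (others' welfare with Leclerc) = 290 − 248 = $42.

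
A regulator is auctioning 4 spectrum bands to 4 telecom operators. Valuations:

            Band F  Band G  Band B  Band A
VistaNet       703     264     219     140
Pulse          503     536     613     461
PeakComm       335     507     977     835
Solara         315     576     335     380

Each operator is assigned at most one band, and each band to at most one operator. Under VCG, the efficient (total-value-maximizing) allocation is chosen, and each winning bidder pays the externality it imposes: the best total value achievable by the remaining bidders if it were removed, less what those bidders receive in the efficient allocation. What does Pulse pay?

Efficient allocation: VistaNet→Band F ($703M), Pulse→Band B ($613M), PeakComm→Band A ($835M), Solara→Band G ($576M); total welfare W = $2727M.
Pulse receives Band B at value $613M, so the others get W − 613 = $2114M.
Without Pulse: best allocation of the remaining 3 bidders over all 4 bands is VistaNet→Band F ($703M), PeakComm→Band B ($977M), Solara→Band G ($576M), total $2256M.
VCG payment = (others' best without Pulse) − (others' welfare with Pulse) = 2256 − 2114 = $142M.

Pulse pays $142M.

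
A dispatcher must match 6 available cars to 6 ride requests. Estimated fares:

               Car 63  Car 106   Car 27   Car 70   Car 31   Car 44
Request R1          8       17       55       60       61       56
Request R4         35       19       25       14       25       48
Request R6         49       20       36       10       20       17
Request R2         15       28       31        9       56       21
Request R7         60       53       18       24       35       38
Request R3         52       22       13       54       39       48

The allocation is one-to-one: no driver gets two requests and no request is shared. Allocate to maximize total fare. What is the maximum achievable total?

Max total: $315

Optimal: Car 63→Request R6 ($49), Car 106→Request R7 ($53), Car 27→Request R1 ($55), Car 70→Request R3 ($54), Car 31→Request R2 ($56), Car 44→Request R4 ($48) — total 49+53+55+54+56+48 = $315.
Max-entry greedy (repeatedly take the single best remaining cell) gives $287, worse by 28.
Next-best assignment: Car 63→Request R3, Car 106→Request R7, Car 27→Request R6, Car 70→Request R1, Car 31→Request R2, Car 44→Request R4 = $305.
Swapping Car 70↔Car 106 (Car 70→Request R7 $24, Car 106→Request R3 $22) loses 61.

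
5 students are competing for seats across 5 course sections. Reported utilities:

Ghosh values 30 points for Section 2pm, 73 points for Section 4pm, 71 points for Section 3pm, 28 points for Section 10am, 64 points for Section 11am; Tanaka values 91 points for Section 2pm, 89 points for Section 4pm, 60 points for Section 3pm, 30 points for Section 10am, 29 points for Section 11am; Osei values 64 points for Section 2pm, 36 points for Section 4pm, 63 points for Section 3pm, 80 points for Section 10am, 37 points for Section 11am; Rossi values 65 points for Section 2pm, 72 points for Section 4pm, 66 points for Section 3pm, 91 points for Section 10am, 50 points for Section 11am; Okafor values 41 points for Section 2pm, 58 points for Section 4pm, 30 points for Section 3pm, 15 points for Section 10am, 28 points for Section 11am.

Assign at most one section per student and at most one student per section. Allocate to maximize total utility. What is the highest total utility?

Optimal: Ghosh→Section 11am (64 points), Tanaka→Section 2pm (91 points), Osei→Section 3pm (63 points), Rossi→Section 10am (91 points), Okafor→Section 4pm (58 points) — total 64+91+63+91+58 = 367 points.
Max-entry greedy (repeatedly take the single best remaining cell) gives 346 points, worse by 21.
Next-best assignment: Ghosh→Section 11am, Tanaka→Section 2pm, Osei→Section 10am, Rossi→Section 3pm, Okafor→Section 4pm = 359 points.

Maximum total: 367 points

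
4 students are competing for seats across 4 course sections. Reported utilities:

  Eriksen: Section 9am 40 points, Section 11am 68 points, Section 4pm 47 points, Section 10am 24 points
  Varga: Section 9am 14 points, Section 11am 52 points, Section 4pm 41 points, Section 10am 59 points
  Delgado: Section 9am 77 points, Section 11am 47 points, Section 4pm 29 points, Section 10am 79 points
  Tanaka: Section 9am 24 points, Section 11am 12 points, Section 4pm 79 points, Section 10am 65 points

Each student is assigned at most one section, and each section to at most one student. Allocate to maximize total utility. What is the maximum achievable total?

Max total: 283 points

This is a one-to-one assignment (maximum-weight bipartite matching).
Optimal: Eriksen→Section 11am (68 points), Varga→Section 10am (59 points), Delgado→Section 9am (77 points), Tanaka→Section 4pm (79 points) — total 68+59+77+79 = 283 points.
Next-best assignment: Eriksen→Section 11am, Varga→Section 4pm, Delgado→Section 9am, Tanaka→Section 10am = 251 points.
Swapping Varga↔Tanaka (Varga→Section 4pm 41 points, Tanaka→Section 10am 65 points) loses 32.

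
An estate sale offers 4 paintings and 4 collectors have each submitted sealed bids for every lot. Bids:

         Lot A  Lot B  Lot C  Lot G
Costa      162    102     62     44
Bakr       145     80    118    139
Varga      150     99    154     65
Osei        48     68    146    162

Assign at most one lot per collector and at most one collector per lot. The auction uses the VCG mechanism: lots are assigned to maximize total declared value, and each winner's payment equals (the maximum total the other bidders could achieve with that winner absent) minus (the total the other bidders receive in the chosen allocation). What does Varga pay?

Efficient allocation: Costa→Lot B ($102), Bakr→Lot A ($145), Varga→Lot C ($154), Osei→Lot G ($162); total welfare W = $563.
Varga receives Lot C at value $154, so the others get W − 154 = $409.
Without Varga: best allocation of the remaining 3 bidders over all 4 lots is Costa→Lot A ($162), Bakr→Lot G ($139), Osei→Lot C ($146), total $447.
VCG payment = (others' best without Varga) − (others' welfare with Varga) = 447 − 409 = $38.

Varga pays $38.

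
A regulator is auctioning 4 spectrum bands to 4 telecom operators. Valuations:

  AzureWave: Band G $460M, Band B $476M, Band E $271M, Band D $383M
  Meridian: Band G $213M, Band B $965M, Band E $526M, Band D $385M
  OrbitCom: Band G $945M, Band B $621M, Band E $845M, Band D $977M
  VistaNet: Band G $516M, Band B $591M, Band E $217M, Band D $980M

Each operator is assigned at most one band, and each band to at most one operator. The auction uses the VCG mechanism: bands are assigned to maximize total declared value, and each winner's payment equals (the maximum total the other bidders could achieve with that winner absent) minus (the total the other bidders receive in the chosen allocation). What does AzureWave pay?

Efficient allocation: AzureWave→Band G ($460M), Meridian→Band B ($965M), OrbitCom→Band E ($845M), VistaNet→Band D ($980M); total welfare W = $3250M.
AzureWave receives Band G at value $460M, so the others get W − 460 = $2790M.
Without AzureWave: best allocation of the remaining 3 bidders over all 4 bands is Meridian→Band B ($965M), OrbitCom→Band G ($945M), VistaNet→Band D ($980M), total $2890M.
VCG payment = (others' best without AzureWave) − (others' welfare with AzureWave) = 2890 − 2790 = $100M.

AzureWave pays $100M.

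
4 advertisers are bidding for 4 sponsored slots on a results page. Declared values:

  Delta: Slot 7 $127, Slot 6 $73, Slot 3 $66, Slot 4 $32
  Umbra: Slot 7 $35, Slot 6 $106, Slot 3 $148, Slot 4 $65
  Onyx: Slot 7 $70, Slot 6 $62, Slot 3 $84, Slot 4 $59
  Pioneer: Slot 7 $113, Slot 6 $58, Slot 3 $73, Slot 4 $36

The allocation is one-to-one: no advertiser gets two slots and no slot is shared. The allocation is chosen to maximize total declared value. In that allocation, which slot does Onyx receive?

Optimal: Delta→Slot 6 ($73), Umbra→Slot 3 ($148), Onyx→Slot 4 ($59), Pioneer→Slot 7 ($113) — total 73+148+59+113 = $393.
Column-greedy (each slot in turn goes to its best remaining advertiser) gives $353, worse by 40.
Checked against all permutations: $393 is optimal.
Onyx's own top slot is Slot 3 ($84), but forcing Onyx→Slot 3 and reassigning the rest optimally gives only $353 — worse by 40.

Onyx receives Slot 4.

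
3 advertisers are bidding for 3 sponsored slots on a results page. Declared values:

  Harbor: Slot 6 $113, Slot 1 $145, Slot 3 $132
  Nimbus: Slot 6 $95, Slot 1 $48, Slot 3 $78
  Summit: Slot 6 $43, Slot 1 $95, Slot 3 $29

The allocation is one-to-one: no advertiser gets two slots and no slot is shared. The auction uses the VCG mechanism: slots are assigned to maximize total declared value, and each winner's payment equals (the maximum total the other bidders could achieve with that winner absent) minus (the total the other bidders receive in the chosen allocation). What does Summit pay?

Summit pays $13.

Efficient allocation: Harbor→Slot 3 ($132), Nimbus→Slot 6 ($95), Summit→Slot 1 ($95); total welfare W = $322.
Summit receives Slot 1 at value $95, so the others get W − 95 = $227.
Without Summit: best allocation of the remaining 2 bidders over all 3 slots is Harbor→Slot 1 ($145), Nimbus→Slot 6 ($95), total $240.
VCG payment = (others' best without Summit) − (others' welfare with Summit) = 240 − 227 = $13.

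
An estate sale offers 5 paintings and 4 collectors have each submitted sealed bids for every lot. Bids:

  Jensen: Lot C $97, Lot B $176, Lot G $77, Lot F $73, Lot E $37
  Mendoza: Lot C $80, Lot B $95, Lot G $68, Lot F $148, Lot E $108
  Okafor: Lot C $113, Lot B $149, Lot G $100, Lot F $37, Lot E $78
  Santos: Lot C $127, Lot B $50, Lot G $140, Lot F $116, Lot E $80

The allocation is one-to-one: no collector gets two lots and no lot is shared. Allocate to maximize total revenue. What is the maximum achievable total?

Max total: $577

This is the linear assignment problem.
Optimal: Jensen→Lot B ($176), Mendoza→Lot F ($148), Okafor→Lot C ($113), Santos→Lot G ($140) — total 176+148+113+140 = $577.
Column-greedy (each lot in turn goes to its best remaining collector) gives $551, worse by 26.
Next-best assignment: Jensen→Lot B, Mendoza→Lot F, Okafor→Lot G, Santos→Lot C = $551.
Swapping Jensen↔Mendoza (Jensen→Lot F $73, Mendoza→Lot B $95) loses 156.
No other one-to-one assignment exceeds $577.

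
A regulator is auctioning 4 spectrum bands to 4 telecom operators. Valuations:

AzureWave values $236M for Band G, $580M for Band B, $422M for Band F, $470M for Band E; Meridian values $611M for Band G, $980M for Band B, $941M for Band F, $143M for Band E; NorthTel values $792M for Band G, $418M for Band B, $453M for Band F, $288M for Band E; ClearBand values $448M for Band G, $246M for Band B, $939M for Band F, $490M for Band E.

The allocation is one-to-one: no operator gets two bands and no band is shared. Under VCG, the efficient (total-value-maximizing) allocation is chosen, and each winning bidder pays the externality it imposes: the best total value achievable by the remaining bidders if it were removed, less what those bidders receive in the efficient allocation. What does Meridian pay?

Meridian pays $110M.

Efficient allocation: AzureWave→Band E ($470M), Meridian→Band B ($980M), NorthTel→Band G ($792M), ClearBand→Band F ($939M); total welfare W = $3181M.
Meridian receives Band B at value $980M, so the others get W − 980 = $2201M.
Without Meridian: best allocation of the remaining 3 bidders over all 4 bands is AzureWave→Band B ($580M), NorthTel→Band G ($792M), ClearBand→Band F ($939M), total $2311M.
VCG payment = (others' best without Meridian) − (others' welfare with Meridian) = 2311 − 2201 = $110M.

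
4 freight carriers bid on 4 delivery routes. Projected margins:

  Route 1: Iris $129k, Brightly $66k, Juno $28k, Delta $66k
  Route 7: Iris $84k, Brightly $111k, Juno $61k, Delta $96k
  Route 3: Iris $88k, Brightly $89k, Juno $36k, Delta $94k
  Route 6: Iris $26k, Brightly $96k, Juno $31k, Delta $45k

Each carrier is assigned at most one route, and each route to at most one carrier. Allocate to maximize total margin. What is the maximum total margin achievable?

Max total: $380k

Treat this as an assignment problem: match each carrier to one route.
Optimal: Iris→Route 1 ($129k), Brightly→Route 6 ($96k), Juno→Route 7 ($61k), Delta→Route 3 ($94k) — total 129+96+61+94 = $380k.
Column-greedy (each route in turn goes to its best remaining carrier) gives $365k, worse by 15.
Next-best assignment: Iris→Route 1, Brightly→Route 7, Juno→Route 6, Delta→Route 3 = $365k.
Checked against all permutations: $380k is optimal.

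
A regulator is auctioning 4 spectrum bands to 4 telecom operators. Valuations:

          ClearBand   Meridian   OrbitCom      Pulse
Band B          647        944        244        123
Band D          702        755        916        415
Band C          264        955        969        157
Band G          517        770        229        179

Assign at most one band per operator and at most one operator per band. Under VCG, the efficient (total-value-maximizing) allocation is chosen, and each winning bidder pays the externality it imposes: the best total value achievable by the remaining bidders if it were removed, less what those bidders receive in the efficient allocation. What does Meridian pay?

Meridian pays $130M.

Efficient allocation: ClearBand→Band G ($517M), Meridian→Band B ($944M), OrbitCom→Band C ($969M), Pulse→Band D ($415M); total welfare W = $2845M.
Meridian receives Band B at value $944M, so the others get W − 944 = $1901M.
Without Meridian: best allocation of the remaining 3 bidders over all 4 bands is ClearBand→Band B ($647M), OrbitCom→Band C ($969M), Pulse→Band D ($415M), total $2031M.
VCG payment = (others' best without Meridian) − (others' welfare with Meridian) = 2031 − 1901 = $130M.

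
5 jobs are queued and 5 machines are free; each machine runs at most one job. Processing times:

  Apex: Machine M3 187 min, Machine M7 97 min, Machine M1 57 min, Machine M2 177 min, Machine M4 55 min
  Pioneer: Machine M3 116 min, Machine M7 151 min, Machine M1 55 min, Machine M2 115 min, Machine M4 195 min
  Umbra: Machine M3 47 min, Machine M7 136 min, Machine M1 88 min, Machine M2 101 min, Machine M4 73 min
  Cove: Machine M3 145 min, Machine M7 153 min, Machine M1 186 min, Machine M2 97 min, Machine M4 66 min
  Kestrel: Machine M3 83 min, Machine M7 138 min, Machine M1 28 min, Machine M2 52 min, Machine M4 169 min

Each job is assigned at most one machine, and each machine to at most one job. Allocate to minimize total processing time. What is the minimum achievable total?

Min total: 317 min

Treat this as an assignment problem: match each job to one machine.
Optimal: Apex→Machine M7 (97 min), Pioneer→Machine M1 (55 min), Umbra→Machine M3 (47 min), Cove→Machine M4 (66 min), Kestrel→Machine M2 (52 min) — total 97+55+47+66+52 = 317 min.
Column-greedy (each machine in turn goes to its cheapest remaining job) gives 464 min, worse by 147.
Next-best assignment: Apex→Machine M7, Pioneer→Machine M2, Umbra→Machine M3, Cove→Machine M4, Kestrel→Machine M1 = 353 min.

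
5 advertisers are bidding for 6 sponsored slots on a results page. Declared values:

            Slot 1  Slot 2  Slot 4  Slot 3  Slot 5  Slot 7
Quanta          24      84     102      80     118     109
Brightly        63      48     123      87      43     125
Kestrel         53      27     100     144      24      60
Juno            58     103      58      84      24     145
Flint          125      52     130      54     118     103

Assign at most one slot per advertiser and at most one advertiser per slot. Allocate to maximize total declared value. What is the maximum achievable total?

Optimal: Quanta→Slot 5 ($118), Brightly→Slot 4 ($123), Kestrel→Slot 3 ($144), Juno→Slot 7 ($145), Flint→Slot 1 ($125) — total 118+123+144+145+125 = $655.
Column-greedy (each slot in turn goes to its best remaining advertiser) gives $613, worse by 42.
Swapping Kestrel↔Quanta (Kestrel→Slot 5 $24, Quanta→Slot 3 $80) loses 158.
Checked against all permutations: $655 is optimal.

Max total: $655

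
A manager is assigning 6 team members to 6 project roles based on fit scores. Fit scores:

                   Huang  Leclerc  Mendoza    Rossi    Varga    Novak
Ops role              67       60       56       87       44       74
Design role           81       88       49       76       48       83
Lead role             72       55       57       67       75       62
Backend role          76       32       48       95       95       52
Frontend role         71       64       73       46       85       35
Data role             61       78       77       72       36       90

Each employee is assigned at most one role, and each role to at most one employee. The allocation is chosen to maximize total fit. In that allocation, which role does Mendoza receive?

This is a one-to-one assignment (maximum-weight bipartite matching).
Optimal: Huang→Lead role (72 pts), Leclerc→Design role (88 pts), Mendoza→Frontend role (73 pts), Rossi→Ops role (87 pts), Varga→Backend role (95 pts), Novak→Data role (90 pts) — total 72+88+73+87+95+90 = 505 pts.
Row-greedy (each employee in turn takes its best remaining role) gives 476 pts, worse by 29.
Swapping Varga↔Mendoza (Varga→Frontend role 85 pts, Mendoza→Backend role 48 pts) loses 35.
Every other assignment is strictly worse.
Mendoza's own top role is Data role (77 pts), but forcing Mendoza→Data role and reassigning the rest optimally gives only 491 pts — worse by 14.

Mendoza receives Frontend role.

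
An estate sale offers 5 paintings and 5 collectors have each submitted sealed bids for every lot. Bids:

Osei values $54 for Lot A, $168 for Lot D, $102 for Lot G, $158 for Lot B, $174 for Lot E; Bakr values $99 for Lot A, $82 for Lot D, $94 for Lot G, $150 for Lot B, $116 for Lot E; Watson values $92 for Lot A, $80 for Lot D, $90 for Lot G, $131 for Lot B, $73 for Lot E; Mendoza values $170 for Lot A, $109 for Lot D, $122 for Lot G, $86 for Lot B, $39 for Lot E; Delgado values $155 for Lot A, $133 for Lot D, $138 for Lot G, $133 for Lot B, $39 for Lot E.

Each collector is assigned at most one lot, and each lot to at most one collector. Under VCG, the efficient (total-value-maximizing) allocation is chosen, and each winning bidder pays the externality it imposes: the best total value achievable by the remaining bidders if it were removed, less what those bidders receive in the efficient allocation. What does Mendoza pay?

Mendoza pays $17.

Efficient allocation: Osei→Lot D ($168), Bakr→Lot E ($116), Watson→Lot B ($131), Mendoza→Lot A ($170), Delgado→Lot G ($138); total welfare W = $723.
Mendoza receives Lot A at value $170, so the others get W − 170 = $553.
Without Mendoza: best allocation of the remaining 4 bidders over all 5 lots is Osei→Lot D ($168), Bakr→Lot E ($116), Watson→Lot B ($131), Delgado→Lot A ($155), total $570.
VCG payment = (others' best without Mendoza) − (others' welfare with Mendoza) = 570 − 553 = $17.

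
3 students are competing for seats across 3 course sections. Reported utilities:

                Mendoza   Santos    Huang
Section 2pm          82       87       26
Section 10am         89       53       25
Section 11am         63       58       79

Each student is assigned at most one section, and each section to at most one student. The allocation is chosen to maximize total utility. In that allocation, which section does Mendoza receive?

Mendoza receives Section 10am.

Optimal: Mendoza→Section 10am (89 points), Santos→Section 2pm (87 points), Huang→Section 11am (79 points) — total 89+87+79 = 255 points.
Next-best assignment: Mendoza→Section 2pm, Santos→Section 10am, Huang→Section 11am = 214 points.
Every other assignment is strictly worse.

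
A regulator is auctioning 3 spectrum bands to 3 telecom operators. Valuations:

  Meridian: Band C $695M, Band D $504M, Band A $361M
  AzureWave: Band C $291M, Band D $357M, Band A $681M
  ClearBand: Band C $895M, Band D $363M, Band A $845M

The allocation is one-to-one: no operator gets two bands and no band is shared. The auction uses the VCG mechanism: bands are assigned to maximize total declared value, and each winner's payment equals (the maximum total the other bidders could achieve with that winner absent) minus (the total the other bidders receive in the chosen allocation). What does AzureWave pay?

Efficient allocation: Meridian→Band D ($504M), AzureWave→Band A ($681M), ClearBand→Band C ($895M); total welfare W = $2080M.
AzureWave receives Band A at value $681M, so the others get W − 681 = $1399M.
Without AzureWave: best allocation of the remaining 2 bidders over all 3 bands is Meridian→Band C ($695M), ClearBand→Band A ($845M), total $1540M.
VCG payment = (others' best without AzureWave) − (others' welfare with AzureWave) = 1540 − 1399 = $141M.

AzureWave pays $141M.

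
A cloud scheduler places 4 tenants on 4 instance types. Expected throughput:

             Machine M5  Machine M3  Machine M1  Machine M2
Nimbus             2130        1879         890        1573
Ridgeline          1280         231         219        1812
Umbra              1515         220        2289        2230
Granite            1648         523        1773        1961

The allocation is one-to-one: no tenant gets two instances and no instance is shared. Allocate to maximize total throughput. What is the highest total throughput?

Max total: 7628 ops/s

This is the linear assignment problem.
Optimal: Nimbus→Machine M3 (1879 ops/s), Ridgeline→Machine M2 (1812 ops/s), Umbra→Machine M1 (2289 ops/s), Granite→Machine M5 (1648 ops/s) — total 1879+1812+2289+1648 = 7628 ops/s.
Swapping Umbra↔Nimbus (Umbra→Machine M3 220 ops/s, Nimbus→Machine M1 890 ops/s) loses 3058.
Checked against all permutations: 7628 ops/s is optimal.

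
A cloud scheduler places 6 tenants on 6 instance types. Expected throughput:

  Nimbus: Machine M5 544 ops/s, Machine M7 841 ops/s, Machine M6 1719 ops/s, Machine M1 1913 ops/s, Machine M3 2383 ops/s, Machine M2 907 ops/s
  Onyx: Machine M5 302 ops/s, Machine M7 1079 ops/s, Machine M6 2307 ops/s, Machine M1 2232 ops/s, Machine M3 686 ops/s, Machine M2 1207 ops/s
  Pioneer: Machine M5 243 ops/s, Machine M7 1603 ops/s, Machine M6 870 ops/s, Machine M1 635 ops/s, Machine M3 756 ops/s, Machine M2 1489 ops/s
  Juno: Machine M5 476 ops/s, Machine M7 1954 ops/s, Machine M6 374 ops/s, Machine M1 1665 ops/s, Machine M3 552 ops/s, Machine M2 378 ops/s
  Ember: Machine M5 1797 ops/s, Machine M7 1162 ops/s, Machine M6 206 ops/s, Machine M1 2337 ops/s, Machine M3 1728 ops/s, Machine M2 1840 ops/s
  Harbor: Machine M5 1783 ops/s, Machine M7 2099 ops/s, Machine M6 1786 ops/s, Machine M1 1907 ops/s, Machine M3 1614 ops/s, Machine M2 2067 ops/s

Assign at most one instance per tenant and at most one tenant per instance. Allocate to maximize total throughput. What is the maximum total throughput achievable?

Maximum total: 12253 ops/s

Treat this as an assignment problem: match each tenant to one instance.
Optimal: Nimbus→Machine M3 (2383 ops/s), Onyx→Machine M6 (2307 ops/s), Pioneer→Machine M2 (1489 ops/s), Juno→Machine M7 (1954 ops/s), Ember→Machine M1 (2337 ops/s), Harbor→Machine M5 (1783 ops/s) — total 2383+2307+1489+1954+2337+1783 = 12253 ops/s.
Row-greedy (each tenant in turn takes its best remaining instance) gives 11581 ops/s, worse by 672.
Next-best assignment: Nimbus→Machine M3, Onyx→Machine M6, Pioneer→Machine M2, Juno→Machine M7, Ember→Machine M5, Harbor→Machine M1 = 11837 ops/s.
No other one-to-one assignment exceeds 12253 ops/s.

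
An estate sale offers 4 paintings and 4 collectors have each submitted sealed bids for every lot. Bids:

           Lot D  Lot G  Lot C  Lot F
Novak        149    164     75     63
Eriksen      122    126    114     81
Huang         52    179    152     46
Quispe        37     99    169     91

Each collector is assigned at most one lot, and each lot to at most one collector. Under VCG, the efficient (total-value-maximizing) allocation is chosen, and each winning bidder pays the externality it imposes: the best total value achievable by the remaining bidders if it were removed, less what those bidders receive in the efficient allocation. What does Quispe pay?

Efficient allocation: Novak→Lot D ($149), Eriksen→Lot F ($81), Huang→Lot G ($179), Quispe→Lot C ($169); total welfare W = $578.
Quispe receives Lot C at value $169, so the others get W − 169 = $409.
Without Quispe: best allocation of the remaining 3 bidders over all 4 lots is Novak→Lot D ($149), Eriksen→Lot C ($114), Huang→Lot G ($179), total $442.
VCG payment = (others' best without Quispe) − (others' welfare with Quispe) = 442 − 409 = $33.

Quispe pays $33.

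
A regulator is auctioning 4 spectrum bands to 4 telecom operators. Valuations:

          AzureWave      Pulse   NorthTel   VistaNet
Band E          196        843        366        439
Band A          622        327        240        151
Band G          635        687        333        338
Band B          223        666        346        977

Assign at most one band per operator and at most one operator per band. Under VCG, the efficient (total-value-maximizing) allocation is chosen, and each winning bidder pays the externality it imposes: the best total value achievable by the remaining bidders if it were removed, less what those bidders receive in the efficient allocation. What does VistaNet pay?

VistaNet pays $26M.

Efficient allocation: AzureWave→Band A ($622M), Pulse→Band E ($843M), NorthTel→Band G ($333M), VistaNet→Band B ($977M); total welfare W = $2775M.
VistaNet receives Band B at value $977M, so the others get W − 977 = $1798M.
Without VistaNet: best allocation of the remaining 3 bidders over all 4 bands is AzureWave→Band G ($635M), Pulse→Band E ($843M), NorthTel→Band B ($346M), total $1824M.
VCG payment = (others' best without VistaNet) − (others' welfare with VistaNet) = 1824 − 1798 = $26M.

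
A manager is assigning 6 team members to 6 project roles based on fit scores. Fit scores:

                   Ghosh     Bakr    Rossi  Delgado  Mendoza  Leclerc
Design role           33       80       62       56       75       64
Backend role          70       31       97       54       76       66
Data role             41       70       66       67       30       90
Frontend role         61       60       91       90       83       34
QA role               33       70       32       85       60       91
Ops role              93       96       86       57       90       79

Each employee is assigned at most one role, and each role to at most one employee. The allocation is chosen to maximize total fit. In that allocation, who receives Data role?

This is a one-to-one assignment (maximum-weight bipartite matching).
Optimal: Ghosh→Ops role (93 pts), Bakr→Design role (80 pts), Rossi→Backend role (97 pts), Delgado→QA role (85 pts), Mendoza→Frontend role (83 pts), Leclerc→Data role (90 pts) — total 93+80+97+85+83+90 = 528 pts.
Column-greedy (each role in turn goes to its best remaining employee) gives 510 pts, worse by 18.
Next-best assignment: Ghosh→Ops role, Bakr→Data role, Rossi→Backend role, Delgado→Frontend role, Mendoza→Design role, Leclerc→QA role = 516 pts.
Leclerc's own top role is QA role (91 pts), but forcing Leclerc→QA role and reassigning the rest optimally gives only 516 pts — worse by 12.

Leclerc receives Data role.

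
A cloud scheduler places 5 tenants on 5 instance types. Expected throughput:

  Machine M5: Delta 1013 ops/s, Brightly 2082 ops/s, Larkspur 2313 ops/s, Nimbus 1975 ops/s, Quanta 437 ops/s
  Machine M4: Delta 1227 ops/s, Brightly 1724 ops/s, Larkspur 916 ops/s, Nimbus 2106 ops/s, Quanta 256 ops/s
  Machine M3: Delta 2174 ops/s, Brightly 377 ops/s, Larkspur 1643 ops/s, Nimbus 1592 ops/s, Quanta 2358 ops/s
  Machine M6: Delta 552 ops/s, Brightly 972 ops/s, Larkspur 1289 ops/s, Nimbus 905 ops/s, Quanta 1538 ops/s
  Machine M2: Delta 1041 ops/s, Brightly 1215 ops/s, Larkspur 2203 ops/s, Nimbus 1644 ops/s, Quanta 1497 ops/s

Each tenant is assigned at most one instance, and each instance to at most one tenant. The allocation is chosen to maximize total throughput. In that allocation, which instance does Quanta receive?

Quanta receives Machine M6.

Treat this as an assignment problem: match each tenant to one instance.
Optimal: Delta→Machine M3 (2174 ops/s), Brightly→Machine M5 (2082 ops/s), Larkspur→Machine M2 (2203 ops/s), Nimbus→Machine M4 (2106 ops/s), Quanta→Machine M6 (1538 ops/s) — total 2174+2082+2203+2106+1538 = 10103 ops/s.
Column-greedy (each instance in turn goes to its best remaining tenant) gives 8790 ops/s, worse by 1313.
Swapping Quanta↔Nimbus (Quanta→Machine M4 256 ops/s, Nimbus→Machine M6 905 ops/s) loses 2483.
Quanta's own top instance is Machine M3 (2358 ops/s), but forcing Quanta→Machine M3 and reassigning the rest optimally gives only 9301 ops/s — worse by 802.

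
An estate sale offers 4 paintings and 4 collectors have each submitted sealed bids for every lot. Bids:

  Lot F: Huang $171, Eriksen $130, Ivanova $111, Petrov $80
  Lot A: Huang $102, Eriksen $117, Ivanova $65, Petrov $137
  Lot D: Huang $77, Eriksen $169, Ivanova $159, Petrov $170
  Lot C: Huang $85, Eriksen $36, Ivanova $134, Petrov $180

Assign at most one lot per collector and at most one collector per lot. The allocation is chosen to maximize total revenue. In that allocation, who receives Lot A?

Eriksen receives Lot A.

Optimal: Huang→Lot F ($171), Eriksen→Lot A ($117), Ivanova→Lot D ($159), Petrov→Lot C ($180) — total 171+117+159+180 = $627.
Row-greedy (each collector in turn takes its best remaining lot) gives $611, worse by 16.
Next-best assignment: Huang→Lot F, Eriksen→Lot D, Ivanova→Lot C, Petrov→Lot A = $611.
Swapping Huang↔Petrov (Huang→Lot C $85, Petrov→Lot F $80) loses 186.
Every other assignment is strictly worse.
Eriksen's own top lot is Lot D ($169), but forcing Eriksen→Lot D and reassigning the rest optimally gives only $611 — worse by 16.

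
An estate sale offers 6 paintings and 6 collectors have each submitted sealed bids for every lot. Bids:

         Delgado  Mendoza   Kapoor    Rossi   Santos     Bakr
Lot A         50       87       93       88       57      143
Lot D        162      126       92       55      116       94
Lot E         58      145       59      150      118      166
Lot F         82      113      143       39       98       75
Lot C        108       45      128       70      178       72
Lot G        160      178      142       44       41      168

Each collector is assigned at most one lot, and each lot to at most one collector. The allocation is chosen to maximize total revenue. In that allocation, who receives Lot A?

Bakr receives Lot A.

This is a one-to-one assignment (maximum-weight bipartite matching).
Optimal: Delgado→Lot D ($162), Mendoza→Lot G ($178), Kapoor→Lot F ($143), Rossi→Lot E ($150), Santos→Lot C ($178), Bakr→Lot A ($143) — total 162+178+143+150+178+143 = $954.
Max-entry greedy (repeatedly take the single best remaining cell) gives $915, worse by 39.
Next-best assignment: Delgado→Lot D, Mendoza→Lot G, Kapoor→Lot F, Rossi→Lot A, Santos→Lot C, Bakr→Lot E = $915.
No other one-to-one assignment exceeds $954.
Bakr's own top lot is Lot G ($168), but forcing Bakr→Lot G and reassigning the rest optimally gives only $888 — worse by 66.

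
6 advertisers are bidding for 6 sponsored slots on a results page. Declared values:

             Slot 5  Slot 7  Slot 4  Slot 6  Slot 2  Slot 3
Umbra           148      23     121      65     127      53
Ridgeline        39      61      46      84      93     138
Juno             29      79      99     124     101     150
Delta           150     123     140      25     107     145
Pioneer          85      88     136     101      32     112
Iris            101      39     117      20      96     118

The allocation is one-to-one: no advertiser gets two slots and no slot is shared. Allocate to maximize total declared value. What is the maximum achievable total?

Treat this as an assignment problem: match each advertiser to one slot.
Optimal: Umbra→Slot 5 ($148), Ridgeline→Slot 3 ($138), Juno→Slot 6 ($124), Delta→Slot 7 ($123), Pioneer→Slot 4 ($136), Iris→Slot 2 ($96) — total 148+138+124+123+136+96 = $765.
Column-greedy (each slot in turn goes to its best remaining advertiser) gives $717, worse by 48.
Swapping Iris↔Juno (Iris→Slot 6 $20, Juno→Slot 2 $101) loses 99.

Max total: $765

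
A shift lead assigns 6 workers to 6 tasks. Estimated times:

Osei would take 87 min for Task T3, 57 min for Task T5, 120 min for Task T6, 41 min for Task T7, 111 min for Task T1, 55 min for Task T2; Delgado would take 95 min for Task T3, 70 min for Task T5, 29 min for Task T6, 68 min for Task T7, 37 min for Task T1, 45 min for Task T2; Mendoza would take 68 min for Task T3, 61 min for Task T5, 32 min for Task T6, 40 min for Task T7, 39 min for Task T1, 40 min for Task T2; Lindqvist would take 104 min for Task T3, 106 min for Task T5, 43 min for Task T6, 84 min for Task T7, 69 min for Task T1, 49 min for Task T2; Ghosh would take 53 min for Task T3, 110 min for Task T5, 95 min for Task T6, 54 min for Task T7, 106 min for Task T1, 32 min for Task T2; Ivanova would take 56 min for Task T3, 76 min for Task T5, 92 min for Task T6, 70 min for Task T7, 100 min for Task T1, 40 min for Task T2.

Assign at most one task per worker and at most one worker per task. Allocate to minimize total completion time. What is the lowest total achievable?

Treat this as an assignment problem: match each worker to one task.
Optimal: Osei→Task T5 (57 min), Delgado→Task T1 (37 min), Mendoza→Task T7 (40 min), Lindqvist→Task T6 (43 min), Ghosh→Task T2 (32 min), Ivanova→Task T3 (56 min) — total 57+37+40+43+32+56 = 265 min.
Row-greedy (each worker in turn takes its cheapest remaining task) gives 287 min, worse by 22.

Minimum total: 265 min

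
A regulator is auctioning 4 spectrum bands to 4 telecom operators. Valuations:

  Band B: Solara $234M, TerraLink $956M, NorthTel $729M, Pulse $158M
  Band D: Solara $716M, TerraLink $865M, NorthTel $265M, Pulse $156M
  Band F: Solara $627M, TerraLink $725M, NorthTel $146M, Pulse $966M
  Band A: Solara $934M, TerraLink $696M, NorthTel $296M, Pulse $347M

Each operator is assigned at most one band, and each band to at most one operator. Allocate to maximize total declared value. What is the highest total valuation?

Optimal: Solara→Band A ($934M), TerraLink→Band D ($865M), NorthTel→Band B ($729M), Pulse→Band F ($966M) — total 934+865+729+966 = $3494M.
Row-greedy (each operator in turn takes its best remaining band) gives $3121M, worse by 373.
Next-best assignment: Solara→Band A, TerraLink→Band B, NorthTel→Band D, Pulse→Band F = $3121M.
Swapping NorthTel↔TerraLink (NorthTel→Band D $265M, TerraLink→Band B $956M) loses 373.
No other one-to-one assignment exceeds $3494M.

Max total: $3494M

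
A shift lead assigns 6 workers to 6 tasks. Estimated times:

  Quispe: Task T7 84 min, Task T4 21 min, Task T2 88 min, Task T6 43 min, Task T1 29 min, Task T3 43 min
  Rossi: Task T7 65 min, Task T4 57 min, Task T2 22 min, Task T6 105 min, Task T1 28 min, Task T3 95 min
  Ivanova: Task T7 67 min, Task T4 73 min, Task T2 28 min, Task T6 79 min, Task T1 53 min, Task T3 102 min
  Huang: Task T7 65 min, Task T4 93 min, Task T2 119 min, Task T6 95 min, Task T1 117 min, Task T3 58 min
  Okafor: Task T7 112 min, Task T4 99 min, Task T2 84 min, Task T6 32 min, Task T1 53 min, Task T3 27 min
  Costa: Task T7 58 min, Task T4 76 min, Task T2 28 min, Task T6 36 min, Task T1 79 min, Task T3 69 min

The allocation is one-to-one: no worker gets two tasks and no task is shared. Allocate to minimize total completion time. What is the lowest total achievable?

Treat this as an assignment problem: match each worker to one task.
Optimal: Quispe→Task T4 (21 min), Rossi→Task T1 (28 min), Ivanova→Task T2 (28 min), Huang→Task T7 (65 min), Okafor→Task T3 (27 min), Costa→Task T6 (36 min) — total 21+28+28+65+27+36 = 205 min.
Min-entry greedy (repeatedly take the single cheapest remaining cell) gives 224 min, worse by 19.
Every other assignment is strictly worse.

Minimum total: 205 min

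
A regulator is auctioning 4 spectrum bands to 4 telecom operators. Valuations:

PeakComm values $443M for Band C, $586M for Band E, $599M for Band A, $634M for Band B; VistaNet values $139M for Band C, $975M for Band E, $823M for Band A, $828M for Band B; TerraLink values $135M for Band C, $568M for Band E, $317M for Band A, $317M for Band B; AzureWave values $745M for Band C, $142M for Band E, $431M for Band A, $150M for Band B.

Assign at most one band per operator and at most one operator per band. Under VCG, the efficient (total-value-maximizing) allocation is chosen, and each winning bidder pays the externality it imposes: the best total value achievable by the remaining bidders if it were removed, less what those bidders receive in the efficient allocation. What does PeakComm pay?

Efficient allocation: PeakComm→Band B ($634M), VistaNet→Band A ($823M), TerraLink→Band E ($568M), AzureWave→Band C ($745M); total welfare W = $2770M.
PeakComm receives Band B at value $634M, so the others get W − 634 = $2136M.
Without PeakComm: best allocation of the remaining 3 bidders over all 4 bands is VistaNet→Band B ($828M), TerraLink→Band E ($568M), AzureWave→Band C ($745M), total $2141M.
VCG payment = (others' best without PeakComm) − (others' welfare with PeakComm) = 2141 − 2136 = $5M.

PeakComm pays $5M.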